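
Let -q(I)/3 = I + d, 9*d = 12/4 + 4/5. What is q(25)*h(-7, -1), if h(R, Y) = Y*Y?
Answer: -1144/15 ≈ -76.267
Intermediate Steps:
h(R, Y) = Y²
d = 19/45 (d = (12/4 + 4/5)/9 = (12*(¼) + 4*(⅕))/9 = (3 + ⅘)/9 = (⅑)*(19/5) = 19/45 ≈ 0.42222)
q(I) = -19/15 - 3*I (q(I) = -3*(I + 19/45) = -3*(19/45 + I) = -19/15 - 3*I)
q(25)*h(-7, -1) = (-19/15 - 3*25)*(-1)² = (-19/15 - 75)*1 = -1144/15*1 = -1144/15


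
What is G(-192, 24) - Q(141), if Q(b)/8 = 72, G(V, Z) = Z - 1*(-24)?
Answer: -528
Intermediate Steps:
G(V, Z) = 24 + Z (G(V, Z) = Z + 24 = 24 + Z)
Q(b) = 576 (Q(b) = 8*72 = 576)
G(-192, 24) - Q(141) = (24 + 24) - 1*576 = 48 - 576 = -528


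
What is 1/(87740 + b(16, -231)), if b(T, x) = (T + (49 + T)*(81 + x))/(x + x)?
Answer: 231/20272807 ≈ 1.1395e-5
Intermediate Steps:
b(T, x) = (T + (49 + T)*(81 + x))/(2*x) (b(T, x) = (T + (49 + T)*(81 + x))/((2*x)) = (T + (49 + T)*(81 + x))*(1/(2*x)) = (T + (49 + T)*(81 + x))/(2*x))
1/(87740 + b(16, -231)) = 1/(87740 + (½)*(3969 + 82*16 - 231*(49 + 16))/(-231)) = 1/(87740 + (½)*(-1/231)*(3969 + 1312 - 231*65)) = 1/(87740 + (½)*(-1/231)*(3969 + 1312 - 15015)) = 1/(87740 + (½)*(-1/231)*(-9734)) = 1/(87740 + 4867/231) = 1/(20272807/231) = 231/20272807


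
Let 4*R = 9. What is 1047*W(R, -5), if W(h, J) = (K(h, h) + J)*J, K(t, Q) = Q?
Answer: 57585/4 ≈ 14396.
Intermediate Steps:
R = 9/4 (R = (¼)*9 = 9/4 ≈ 2.2500)
W(h, J) = J*(J + h) (W(h, J) = (h + J)*J = (J + h)*J = J*(J + h))
1047*W(R, -5) = 1047*(-5*(-5 + 9/4)) = 1047*(-5*(-11/4)) = 1047*(55/4) = 57585/4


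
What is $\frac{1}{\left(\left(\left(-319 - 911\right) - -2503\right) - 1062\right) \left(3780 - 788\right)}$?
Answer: $\frac{1}{631312} \approx 1.584 \cdot 10^{-6}$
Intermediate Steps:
$\frac{1}{\left(\left(\left(-319 - 911\right) - -2503\right) - 1062\right) \left(3780 - 788\right)} = \frac{1}{\left(\left(\left(-319 - 911\right) + 2503\right) - 1062\right) 2992} = \frac{1}{\left(\left(-1230 + 2503\right) - 1062\right) 2992} = \frac{1}{\left(1273 - 1062\right) 2992} = \frac{1}{211 \cdot 2992} = \frac{1}{631312}$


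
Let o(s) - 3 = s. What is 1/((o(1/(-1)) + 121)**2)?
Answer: 1/15129 ≈ 6.6098e-5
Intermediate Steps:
o(s) = 3 + s
1/((o(1/(-1)) + 121)**2) = 1/(((3 + 1/(-1)) + 121)**2) = 1/(((3 - 1) + 121)**2) = 1/((2 + 121)**2) = 1/(123**2) = 1/15129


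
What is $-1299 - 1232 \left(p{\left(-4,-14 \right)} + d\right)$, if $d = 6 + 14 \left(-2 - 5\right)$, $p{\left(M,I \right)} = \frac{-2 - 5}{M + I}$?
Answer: $\frac{1004093}{9} \approx 1.1157 \cdot 10^{5}$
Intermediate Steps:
$p{\left(M,I \right)} = - \frac{7}{I + M}$
$d = -92$ ($d = 6 + 14 \left(-2 - 5\right) = 6 + 14 \left(-7\right) = 6 - 98 = -92$)
$-1299 - 1232 \left(p{\left(-4,-14 \right)} + d\right) = -1299 - 1232 \left(- \frac{7}{-14 - 4} - 92\right) = -1299 - 1232 \left(- \frac{7}{-18} - 92\right) = -1299 - 1232 \left(\left(-7\right) \left(- \frac{1}{18}\right) - 92\right) = -1299 - 1232 \left(\frac{7}{18} - 92\right) = -1299 - - \frac{1015784}{9} = -1299 + \frac{1015784}{9} = \frac{1004093}{9}$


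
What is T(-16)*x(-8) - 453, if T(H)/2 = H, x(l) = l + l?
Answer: 59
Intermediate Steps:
x(l) = 2*l
T(H) = 2*H
T(-16)*x(-8) - 453 = (2*(-16))*(2*(-8)) - 453 = -32*(-16) - 453 = 512 - 453 = 59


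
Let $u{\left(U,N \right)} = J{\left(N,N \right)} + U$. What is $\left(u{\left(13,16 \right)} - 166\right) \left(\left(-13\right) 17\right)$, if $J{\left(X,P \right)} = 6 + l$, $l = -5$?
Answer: $33592$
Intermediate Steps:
$J{\left(X,P \right)} = 1$ ($J{\left(X,P \right)} = 6 - 5 = 1$)
$u{\left(U,N \right)} = 1 + U$
$\left(u{\left(13,16 \right)} - 166\right) \left(\left(-13\right) 17\right) = \left(\left(1 + 13\right) - 166\right) \left(\left(-13\right) 17\right) = \left(14 + \left(\left(-116 + 38\right) - 88\right)\right) \left(-221\right) = \left(14 - 166\right) \left(-221\right) = \left(-152\right) \left(-221\right) = 33592$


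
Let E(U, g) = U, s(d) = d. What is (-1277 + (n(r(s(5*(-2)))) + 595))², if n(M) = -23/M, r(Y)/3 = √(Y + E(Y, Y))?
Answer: 83721791/180 - 15686*I*√5/15 ≈ 4.6512e+5 - 2338.3*I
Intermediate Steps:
r(Y) = 3*√2*√Y (r(Y) = 3*√(Y + Y) = 3*√(2*Y) = 3*(√2*√Y) = 3*√2*√Y)
(-1277 + (n(r(s(5*(-2)))) + 595))² = (-1277 + (-23*(-I*√5/30) + 595))² = (-1277 + (-(-23)*I*√5/30 + 595))² = (-1277 + (23*I*√5/30 + 595))² = (-1277 + (595 + 23*I*√5/30))² = (-682 + 23*I*√5/30)²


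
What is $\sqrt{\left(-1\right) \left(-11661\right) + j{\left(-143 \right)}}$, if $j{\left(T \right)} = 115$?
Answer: $16 \sqrt{46} \approx 108.52$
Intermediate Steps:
$\sqrt{\left(-1\right) \left(-11661\right) + j{\left(-143 \right)}} = \sqrt{\left(-1\right) \left(-11661\right) + 115} = \sqrt{11661 + 115} = \sqrt{11776} = 16 \sqrt{46}$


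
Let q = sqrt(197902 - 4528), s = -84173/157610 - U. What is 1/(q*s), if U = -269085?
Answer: 78805*sqrt(21486)/1366844867877033 ≈ 8.4511e-9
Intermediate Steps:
s = 42410402677/157610 (s = -84173/157610 - 1*(-269085) = -84173*1/157610 + 269085 = -84173/157610 + 269085 = 42410402677/157610 ≈ 2.6908e+5)
q = 3*sqrt(21486) (q = sqrt(193374) = 3*sqrt(21486) ≈ 439.74)
1/(q*s) = 1/(((3*sqrt(21486)))*(42410402677/157610)) = (sqrt(21486)/64458)*(157610/42410402677) = 78805*sqrt(21486)/1366844867877033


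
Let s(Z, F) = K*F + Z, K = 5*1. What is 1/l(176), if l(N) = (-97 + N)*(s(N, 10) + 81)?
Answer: 1/24253 ≈ 4.1232e-5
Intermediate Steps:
K = 5
s(Z, F) = Z + 5*F (s(Z, F) = 5*F + Z = Z + 5*F)
l(N) = (-97 + N)*(131 + N) (l(N) = (-97 + N)*((N + 5*10) + 81) = (-97 + N)*((N + 50) + 81) = (-97 + N)*((50 + N) + 81) = (-97 + N)*(131 + N))
1/l(176) = 1/(-12707 + 176**2 + 34*176) = 1/(-12707 + 30976 + 5984) = 1/24253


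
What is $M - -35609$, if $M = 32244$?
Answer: $67853$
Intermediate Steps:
$M - -35609 = 32244 - -35609 = 32244 + 35609 = 67853$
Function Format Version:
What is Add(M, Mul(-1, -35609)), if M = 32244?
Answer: 67853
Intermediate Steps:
Add(M, Mul(-1, -35609)) = Add(32244, Mul(-1, -35609)) = Add(32244, 35609) = 67853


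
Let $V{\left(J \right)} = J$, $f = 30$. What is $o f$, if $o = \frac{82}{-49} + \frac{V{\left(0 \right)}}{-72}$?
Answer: $- \frac{2460}{49} \approx -50.204$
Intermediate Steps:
$o = - \frac{82}{49}$ ($o = \frac{82}{-49} + \frac{0}{-72} = 82 \left(- \frac{1}{49}\right) + 0 \left(- \frac{1}{72}\right) = - \frac{82}{49} + 0 = - \frac{82}{49} \approx -1.6735$)
$o f = \left(- \frac{82}{49}\right) 30 = - \frac{2460}{49}$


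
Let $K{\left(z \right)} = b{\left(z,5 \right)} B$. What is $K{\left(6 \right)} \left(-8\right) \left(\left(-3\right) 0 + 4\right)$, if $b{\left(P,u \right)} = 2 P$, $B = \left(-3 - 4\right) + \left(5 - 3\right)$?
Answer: $1920$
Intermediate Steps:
$B = -5$ ($B = -7 + 2 = -5$)
$K{\left(z \right)} = - 10 z$ ($K{\left(z \right)} = 2 z \left(-5\right) = - 10 z$)
$K{\left(6 \right)} \left(-8\right) \left(\left(-3\right) 0 + 4\right) = \left(-10\right) 6 \left(-8\right) \left(\left(-3\right) 0 + 4\right) = \left(-60\right) \left(-8\right) \left(0 + 4\right) = 480 \cdot 4 = 1920$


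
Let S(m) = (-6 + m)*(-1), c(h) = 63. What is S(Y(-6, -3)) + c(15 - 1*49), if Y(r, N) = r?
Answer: 75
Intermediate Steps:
S(m) = 6 - m
S(Y(-6, -3)) + c(15 - 1*49) = (6 - 1*(-6)) + 63 = (6 + 6) + 63 = 12 + 63 = 75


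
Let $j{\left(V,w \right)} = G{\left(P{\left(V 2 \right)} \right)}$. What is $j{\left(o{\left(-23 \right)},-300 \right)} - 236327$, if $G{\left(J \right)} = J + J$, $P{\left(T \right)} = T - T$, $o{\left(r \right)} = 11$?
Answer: $-236327$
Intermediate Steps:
$P{\left(T \right)} = 0$
$G{\left(J \right)} = 2 J$
$j{\left(V,w \right)} = 0$ ($j{\left(V,w \right)} = 2 \cdot 0 = 0$)
$j{\left(o{\left(-23 \right)},-300 \right)} - 236327 = 0 - 236327 = -236327$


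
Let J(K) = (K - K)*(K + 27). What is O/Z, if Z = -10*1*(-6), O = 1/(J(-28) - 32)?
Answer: -1/1920 ≈ -0.00052083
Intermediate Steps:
J(K) = 0 (J(K) = 0*(27 + K) = 0)
O = -1/32 (O = 1/(0 - 32) = 1/(-32) = -1/32 ≈ -0.031250)
Z = 60 (Z = -10*(-6) = 60)
O/Z = -1/32/60 = -1/32*1/60 = -1/1920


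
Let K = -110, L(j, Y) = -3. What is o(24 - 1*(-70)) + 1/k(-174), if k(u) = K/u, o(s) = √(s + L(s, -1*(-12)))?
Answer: 87/55 + √91 ≈ 11.121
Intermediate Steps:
o(s) = √(-3 + s) (o(s) = √(s - 3) = √(-3 + s))
k(u) = -110/u
o(24 - 1*(-70)) + 1/k(-174) = √(-3 + (24 - 1*(-70))) + 1/(-110/(-174)) = √(-3 + (24 + 70)) + 1/(-110*(-1/174)) = √(-3 + 94) + 1/(55/87) = √91 + 87/55 = 87/55 + √91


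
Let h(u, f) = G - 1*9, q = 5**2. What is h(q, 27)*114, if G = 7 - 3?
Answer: -570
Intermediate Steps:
q = 25
G = 4
h(u, f) = -5 (h(u, f) = 4 - 1*9 = 4 - 9 = -5)
h(q, 27)*114 = -5*114 = -570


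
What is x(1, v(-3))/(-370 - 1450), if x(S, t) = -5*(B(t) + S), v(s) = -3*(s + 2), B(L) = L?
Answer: 1/91 ≈ 0.010989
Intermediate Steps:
v(s) = -6 - 3*s (v(s) = -3*(2 + s) = -6 - 3*s)
x(S, t) = -5*S - 5*t (x(S, t) = -5*(t + S) = -5*(S + t) = -5*S - 5*t)
x(1, v(-3))/(-370 - 1450) = (-5*1 - 5*(-6 - 3*(-3)))/(-370 - 1450) = (-5 - 5*(-6 + 9))/(-1820) = -(-5 - 5*3)/1820 = -(-5 - 15)/1820 = -1/1820*(-20) = 1/91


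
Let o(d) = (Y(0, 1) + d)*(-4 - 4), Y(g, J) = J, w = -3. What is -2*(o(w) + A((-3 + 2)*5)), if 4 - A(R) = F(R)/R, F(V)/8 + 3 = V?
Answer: -72/5 ≈ -14.400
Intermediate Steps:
F(V) = -24 + 8*V
A(R) = 4 - (-24 + 8*R)/R
o(d) = -8 - 8*d (o(d) = (1 + d)*(-4 - 4) = (1 + d)*(-8) = -8 - 8*d)
-2*(o(w) + A((-3 + 2)*5)) = -2*((-8 - 8*(-3)) + (-4 + 24/(((-3 + 2)*5)))) = -2*((-8 + 24) + (-4 + 24/((-1*5)))) = -2*(16 + (-4 + 24/(-5))) = -2*(16 + (-4 + 24*(-⅕))) = -2*(16 + (-4 - 24/5)) = -2*(16 - 44/5) = -2*36/5 = -72/5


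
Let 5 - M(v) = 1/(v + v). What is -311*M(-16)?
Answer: -50071/32 ≈ -1564.7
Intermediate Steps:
M(v) = 5 - 1/(2*v) (M(v) = 5 - 1/(v + v) = 5 - 1/(2*v))
-311*M(-16) = -311*(5 - 1/2/(-16)) = -311*(5 - 1/2*(-1/16)) = -311*(5 + 1/32) = -311*161/32 = -50071/32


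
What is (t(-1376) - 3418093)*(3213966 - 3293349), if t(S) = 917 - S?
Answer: 271156451400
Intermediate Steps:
(t(-1376) - 3418093)*(3213966 - 3293349) = ((917 - 1*(-1376)) - 3418093)*(3213966 - 3293349) = ((917 + 1376) - 3418093)*(-79383) = (2293 - 3418093)*(-79383) = -3415800*(-79383) = 271156451400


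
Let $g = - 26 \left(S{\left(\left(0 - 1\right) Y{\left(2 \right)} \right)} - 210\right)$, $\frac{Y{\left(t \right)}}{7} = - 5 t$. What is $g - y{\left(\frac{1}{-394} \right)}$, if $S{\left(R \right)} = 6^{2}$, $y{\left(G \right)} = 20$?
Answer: $4504$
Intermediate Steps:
$Y{\left(t \right)} = - 35 t$ ($Y{\left(t \right)} = 7 \left(- 5 t\right) = - 35 t$)
$S{\left(R \right)} = 36$
$g = 4524$ ($g = - 26 \left(36 - 210\right) = \left(-26\right) \left(-174\right) = 4524$)
$g - y{\left(\frac{1}{-394} \right)} = 4524 - 20 = 4504$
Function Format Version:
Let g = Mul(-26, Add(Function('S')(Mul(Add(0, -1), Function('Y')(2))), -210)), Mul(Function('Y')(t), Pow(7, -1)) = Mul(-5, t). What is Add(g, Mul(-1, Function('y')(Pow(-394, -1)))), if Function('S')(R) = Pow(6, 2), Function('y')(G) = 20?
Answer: 4504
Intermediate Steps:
Function('Y')(t) = Mul(-35, t) (Function('Y')(t) = Mul(7, Mul(-5, t)) = Mul(-35, t))
Function('S')(R) = 36
g = 4524 (g = Mul(-26, Add(36, -210)) = Mul(-26, -174) = 4524)
Add(g, Mul(-1, Function('y')(Pow(-394, -1)))) = Add(4524, Mul(-1, 20)) = Add(4524, -20) = 4504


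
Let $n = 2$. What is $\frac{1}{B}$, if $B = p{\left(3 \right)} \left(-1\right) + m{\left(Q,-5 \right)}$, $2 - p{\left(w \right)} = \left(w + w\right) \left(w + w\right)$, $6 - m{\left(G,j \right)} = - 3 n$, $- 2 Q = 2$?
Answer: $\frac{1}{46} \approx 0.021739$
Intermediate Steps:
$Q = -1$ ($Q = \left(- \frac{1}{2}\right) 2 = -1$)
$m{\left(G,j \right)} = 12$ ($m{\left(G,j \right)} = 6 - \left(-3\right) 2 = 6 - -6 = 6 + 6 = 12$)
$p{\left(w \right)} = 2 - 4 w^{2}$ ($p{\left(w \right)} = 2 - \left(w + w\right) \left(w + w\right) = 2 - 2 w 2 w = 2 - 4 w^{2}$)
$B = 46$ ($B = \left(2 - 4 \cdot 3^{2}\right) \left(-1\right) + 12 = \left(2 - 36\right) \left(-1\right) + 12 = \left(-34\right) \left(-1\right) + 12 = 34 + 12 = 46$)
$\frac{1}{B} = \frac{1}{46}$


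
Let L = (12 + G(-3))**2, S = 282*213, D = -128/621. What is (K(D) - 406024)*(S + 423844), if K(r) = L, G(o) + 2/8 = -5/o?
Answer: -14140221600925/72 ≈ -1.9639e+11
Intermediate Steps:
D = -128/621 (D = -128*1/621 = -128/621 ≈ -0.20612)
S = 60066
G(o) = -1/4 - 5/o
L = 25921/144 (L = (12 + (1/4)*(-20 - 1*(-3))/(-3))**2 = (12 + (1/4)*(-1/3)*(-20 + 3))**2 = (12 + (1/4)*(-1/3)*(-17))**2 = (12 + 17/12)**2 = (161/12)**2 = 25921/144 ≈ 180.01)
K(r) = 25921/144
(K(D) - 406024)*(S + 423844) = (25921/144 - 406024)*(60066 + 423844) = -58441535/144*483910 = -14140221600925/72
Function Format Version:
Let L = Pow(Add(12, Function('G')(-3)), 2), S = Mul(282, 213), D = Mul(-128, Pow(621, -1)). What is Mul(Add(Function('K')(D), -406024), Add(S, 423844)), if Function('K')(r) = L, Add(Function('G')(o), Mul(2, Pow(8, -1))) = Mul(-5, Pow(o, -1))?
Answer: Rational(-14140221600925, 72) ≈ -1.9639e+11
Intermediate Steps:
D = Rational(-128, 621) (D = Mul(-128, Rational(1, 621)) = Rational(-128, 621) ≈ -0.20612)
S = 60066
Function('G')(o) = Add(Rational(-1, 4), Mul(-5, Pow(o, -1)))
L = Rational(25921, 144) (L = Pow(Add(12, Mul(Rational(1, 4), Pow(-3, -1), Add(-20, Mul(-1, -3)))), 2) = Pow(Add(12, Mul(Rational(1, 4), Rational(-1, 3), Add(-20, 3))), 2) = Pow(Add(12, Mul(Rational(1, 4), Rational(-1, 3), -17)), 2) = Pow(Add(12, Rational(17, 12)), 2) = Pow(Rational(161, 12), 2) = Rational(25921, 144) ≈ 180.01)
Function('K')(r) = Rational(25921, 144)
Mul(Add(Function('K')(D), -406024), Add(S, 423844)) = Mul(Add(Rational(25921, 144), -406024), Add(60066, 423844)) = Mul(Rational(-58441535, 144), 483910) = Rational(-14140221600925, 72)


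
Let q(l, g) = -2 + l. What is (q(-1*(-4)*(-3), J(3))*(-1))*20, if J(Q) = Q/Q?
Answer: 280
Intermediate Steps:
J(Q) = 1
(q(-1*(-4)*(-3), J(3))*(-1))*20 = ((-2 - 1*(-4)*(-3))*(-1))*20 = ((-2 + 4*(-3))*(-1))*20 = ((-2 - 12)*(-1))*20 = -14*(-1)*20 = 14*20 = 280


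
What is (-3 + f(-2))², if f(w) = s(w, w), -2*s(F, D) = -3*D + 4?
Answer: 64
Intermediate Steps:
s(F, D) = -2 + 3*D/2 (s(F, D) = -(-3*D + 4)/2 = -(4 - 3*D)/2 = -2 + 3*D/2)
f(w) = -2 + 3*w/2
(-3 + f(-2))² = (-3 + (-2 + (3/2)*(-2)))² = (-3 + (-2 - 3))² = (-3 - 5)² = (-8)² = 64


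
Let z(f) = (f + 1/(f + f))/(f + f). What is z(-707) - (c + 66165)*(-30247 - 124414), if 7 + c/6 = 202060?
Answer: 395343488725604847/1999396 ≈ 1.9773e+11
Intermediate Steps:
c = 1212318 (c = -42 + 6*202060 = -42 + 1212360 = 1212318)
z(f) = (f + 1/(2*f))/(2*f) (z(f) = (f + 1/(2*f))/((2*f)) = (f + 1/(2*f))*(1/(2*f)) = (f + 1/(2*f))/(2*f))
z(-707) - (c + 66165)*(-30247 - 124414) = (½ + (¼)/(-707)²) - (1212318 + 66165)*(-30247 - 124414) = (½ + (¼)*(1/499849)) - 1278483*(-154661) = (½ + 1/1999396) - 1*(-197731459263) = 999699/1999396 + 197731459263 = 395343488725604847/1999396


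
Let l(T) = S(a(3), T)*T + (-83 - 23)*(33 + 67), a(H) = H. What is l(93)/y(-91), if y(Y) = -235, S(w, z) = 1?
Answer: 10507/235 ≈ 44.711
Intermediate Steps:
l(T) = -10600 + T (l(T) = 1*T + (-83 - 23)*(33 + 67) = T - 106*100 = T - 10600 = -10600 + T)
l(93)/y(-91) = (-10600 + 93)/(-235) = -10507*(-1/235) = 10507/235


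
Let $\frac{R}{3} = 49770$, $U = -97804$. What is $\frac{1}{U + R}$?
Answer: $\frac{1}{51506} \approx 1.9415 \cdot 10^{-5}$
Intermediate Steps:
$R = 149310$ ($R = 3 \cdot 49770 = 149310$)
$\frac{1}{U + R} = \frac{1}{-97804 + 149310} = \frac{1}{51506}$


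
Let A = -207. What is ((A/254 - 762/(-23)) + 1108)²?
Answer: 44378553328729/34128964 ≈ 1.3003e+6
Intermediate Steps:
((A/254 - 762/(-23)) + 1108)² = ((-207/254 - 762/(-23)) + 1108)² = ((-207*1/254 - 762*(-1/23)) + 1108)² = ((-207/254 + 762/23) + 1108)² = (188787/5842 + 1108)² = (6661723/5842)² = 44378553328729/34128964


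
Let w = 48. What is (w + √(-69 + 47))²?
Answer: (48 + I*√22)² ≈ 2282.0 + 450.28*I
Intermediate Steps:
(w + √(-69 + 47))² = (48 + √(-69 + 47))² = (48 + √(-22))² = (48 + I*√22)²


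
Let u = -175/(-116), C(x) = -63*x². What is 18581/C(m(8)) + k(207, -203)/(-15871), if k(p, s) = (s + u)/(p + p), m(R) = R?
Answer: -196696358129/42682578624 ≈ -4.6084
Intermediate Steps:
u = 175/116 (u = -175*(-1/116) = 175/116 ≈ 1.5086)
k(p, s) = (175/116 + s)/(2*p) (k(p, s) = (s + 175/116)/(p + p) = (175/116 + s)/((2*p)) = (175/116 + s)*(1/(2*p)) = (175/116 + s)/(2*p))
18581/C(m(8)) + k(207, -203)/(-15871) = 18581/((-63*8²)) + ((1/232)*(175 + 116*(-203))/207)/(-15871) = 18581/((-63*64)) + ((1/232)*(1/207)*(175 - 23548))*(-1/15871) = 18581/(-4032) + ((1/232)*(1/207)*(-23373))*(-1/15871) = 18581*(-1/4032) - 2597/5336*(-1/15871) = -18581/4032 + 2597/84687656 = -196696358129/42682578624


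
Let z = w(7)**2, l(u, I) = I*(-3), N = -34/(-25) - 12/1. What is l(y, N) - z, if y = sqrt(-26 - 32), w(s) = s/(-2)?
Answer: 1967/100 ≈ 19.670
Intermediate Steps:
N = -266/25 (N = -34*(-1/25) - 12*1 = 34/25 - 12 = -266/25 ≈ -10.640)
w(s) = -s/2 (w(s) = s*(-1/2) = -s/2)
y = I*sqrt(58) (y = sqrt(-58) = I*sqrt(58) ≈ 7.6158*I)
l(u, I) = -3*I
z = 49/4 (z = (-1/2*7)**2 = (-7/2)**2 = 49/4 ≈ 12.250)
l(y, N) - z = -3*(-266/25) - 1*49/4 = 798/25 - 49/4 = 1967/100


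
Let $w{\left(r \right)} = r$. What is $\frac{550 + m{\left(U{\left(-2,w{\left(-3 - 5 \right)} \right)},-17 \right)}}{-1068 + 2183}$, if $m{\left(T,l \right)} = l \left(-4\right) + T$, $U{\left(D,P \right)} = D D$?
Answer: $\frac{622}{1115} \approx 0.55785$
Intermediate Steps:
$U{\left(D,P \right)} = D^{2}$
$m{\left(T,l \right)} = T - 4 l$ ($m{\left(T,l \right)} = - 4 l + T = T - 4 l$)
$\frac{550 + m{\left(U{\left(-2,w{\left(-3 - 5 \right)} \right)},-17 \right)}}{-1068 + 2183} = \frac{550 + \left(\left(-2\right)^{2} - -68\right)}{-1068 + 2183} = \frac{550 + \left(4 + 68\right)}{1115} = \left(550 + 72\right) \frac{1}{1115} = 622 \cdot \frac{1}{1115} = \frac{622}{1115}$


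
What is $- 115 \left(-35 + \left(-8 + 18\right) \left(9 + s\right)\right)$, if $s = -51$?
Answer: $52325$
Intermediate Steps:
$- 115 \left(-35 + \left(-8 + 18\right) \left(9 + s\right)\right) = - 115 \left(-35 + \left(-8 + 18\right) \left(9 - 51\right)\right) = - 115 \left(-35 + 10 \left(-42\right)\right) = - 115 \left(-35 - 420\right) = \left(-115\right) \left(-455\right) = 52325$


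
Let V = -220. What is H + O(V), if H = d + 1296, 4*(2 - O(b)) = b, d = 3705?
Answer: 5058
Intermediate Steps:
O(b) = 2 - b/4
H = 5001 (H = 3705 + 1296 = 5001)
H + O(V) = 5001 + (2 - 1/4*(-220)) = 5001 + (2 + 55) = 5001 + 57 = 5058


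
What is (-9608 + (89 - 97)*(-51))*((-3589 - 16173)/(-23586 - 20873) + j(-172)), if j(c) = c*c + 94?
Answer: -527789585600/1933 ≈ -2.7304e+8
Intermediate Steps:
j(c) = 94 + c² (j(c) = c² + 94 = 94 + c²)
(-9608 + (89 - 97)*(-51))*((-3589 - 16173)/(-23586 - 20873) + j(-172)) = (-9608 + (89 - 97)*(-51))*((-3589 - 16173)/(-23586 - 20873) + (94 + (-172)²)) = (-9608 - 8*(-51))*(-19762/(-44459) + (94 + 29584)) = (-9608 + 408)*(-19762*(-1/44459) + 29678) = -9200*(19762/44459 + 29678) = -9200*1319473964/44459 = -527789585600/1933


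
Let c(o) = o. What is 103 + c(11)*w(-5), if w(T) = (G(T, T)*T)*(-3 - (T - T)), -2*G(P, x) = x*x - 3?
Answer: -1712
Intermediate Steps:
G(P, x) = 3/2 - x**2/2 (G(P, x) = -(x*x - 3)/2 = -(x**2 - 3)/2 = -(-3 + x**2)/2 = 3/2 - x**2/2)
w(T) = -3*T*(3/2 - T**2/2) (w(T) = ((3/2 - T**2/2)*T)*(-3 - (T - T)) = (T*(3/2 - T**2/2))*(-3 - 1*0) = (T*(3/2 - T**2/2))*(-3 + 0) = (T*(3/2 - T**2/2))*(-3) = -3*T*(3/2 - T**2/2))
103 + c(11)*w(-5) = 103 + 11*((3/2)*(-5)*(-3 + (-5)**2)) = 103 + 11*((3/2)*(-5)*(-3 + 25)) = 103 + 11*((3/2)*(-5)*22) = 103 + 11*(-165) = 103 - 1815 = -1712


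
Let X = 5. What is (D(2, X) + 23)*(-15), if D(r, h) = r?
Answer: -375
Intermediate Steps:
(D(2, X) + 23)*(-15) = (2 + 23)*(-15) = 25*(-15) = -375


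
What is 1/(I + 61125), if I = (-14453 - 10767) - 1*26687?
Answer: 1/9218 ≈ 0.00010848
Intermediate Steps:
I = -51907 (I = -25220 - 26687 = -51907)
1/(I + 61125) = 1/(-51907 + 61125) = 1/9218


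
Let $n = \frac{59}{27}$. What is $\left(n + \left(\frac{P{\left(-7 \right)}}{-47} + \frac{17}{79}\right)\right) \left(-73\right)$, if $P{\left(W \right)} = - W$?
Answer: $- \frac{16476757}{100251} \approx -164.35$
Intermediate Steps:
$n = \frac{59}{27}$ ($n = 59 \cdot \frac{1}{27} = \frac{59}{27} \approx 2.1852$)
$\left(n + \left(\frac{P{\left(-7 \right)}}{-47} + \frac{17}{79}\right)\right) \left(-73\right) = \left(\frac{59}{27} + \left(\frac{\left(-1\right) \left(-7\right)}{-47} + \frac{17}{79}\right)\right) \left(-73\right) = \left(\frac{59}{27} + \left(7 \left(- \frac{1}{47}\right) + 17 \cdot \frac{1}{79}\right)\right) \left(-73\right) = \left(\frac{59}{27} + \left(- \frac{7}{47} + \frac{17}{79}\right)\right) \left(-73\right) = \left(\frac{59}{27} + \frac{246}{3713}\right) \left(-73\right) = \frac{225709}{100251} \left(-73\right) = - \frac{16476757}{100251}$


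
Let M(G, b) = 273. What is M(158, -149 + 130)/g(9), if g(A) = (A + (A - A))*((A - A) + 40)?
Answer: 91/120 ≈ 0.75833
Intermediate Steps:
g(A) = 40*A (g(A) = (A + 0)*(0 + 40) = A*40 = 40*A)
M(158, -149 + 130)/g(9) = 273/((40*9)) = 273/360 = 273*(1/360) = 91/120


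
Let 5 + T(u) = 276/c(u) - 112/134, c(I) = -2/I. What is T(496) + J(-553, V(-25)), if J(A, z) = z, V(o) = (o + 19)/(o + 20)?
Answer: -22931633/335 ≈ -68453.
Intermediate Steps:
V(o) = (19 + o)/(20 + o)
T(u) = -391/67 - 138*u (T(u) = -5 + (276/((-2/u)) - 112/134) = -5 + (276*(-u/2) - 112*1/134) = -5 + (-138*u - 56/67) = -5 + (-56/67 - 138*u) = -391/67 - 138*u)
T(496) + J(-553, V(-25)) = (-391/67 - 138*496) + (19 - 25)/(20 - 25) = (-391/67 - 68448) - 6/(-5) = -4586407/67 - 1/5*(-6) = -4586407/67 + 6/5 = -22931633/335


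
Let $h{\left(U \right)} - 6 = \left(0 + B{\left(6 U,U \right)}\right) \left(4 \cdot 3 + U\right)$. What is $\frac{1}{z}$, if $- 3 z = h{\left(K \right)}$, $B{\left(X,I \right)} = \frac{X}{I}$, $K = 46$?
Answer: $- \frac{1}{118} \approx -0.0084746$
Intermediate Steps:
$h{\left(U \right)} = 78 + 6 U$ ($h{\left(U \right)} = 6 + \left(0 + \frac{6 U}{U}\right) \left(4 \cdot 3 + U\right) = 6 + \left(0 + 6\right) \left(12 + U\right) = 6 + 6 \left(12 + U\right) = 6 + \left(72 + 6 U\right) = 78 + 6 U$)
$z = -118$ ($z = - \frac{78 + 6 \cdot 46}{3} = - \frac{78 + 276}{3} = \left(- \frac{1}{3}\right) 354 = -118$)
$\frac{1}{z} = \frac{1}{-118} = - \frac{1}{118}$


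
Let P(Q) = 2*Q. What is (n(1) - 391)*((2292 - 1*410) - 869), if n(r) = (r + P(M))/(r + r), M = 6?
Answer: -778997/2 ≈ -3.8950e+5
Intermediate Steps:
n(r) = (12 + r)/(2*r) (n(r) = (r + 2*6)/(r + r) = (r + 12)/((2*r)) = (12 + r)*(1/(2*r)) = (12 + r)/(2*r))
(n(1) - 391)*((2292 - 1*410) - 869) = ((½)*(12 + 1)/1 - 391)*((2292 - 1*410) - 869) = ((½)*1*13 - 391)*((2292 - 410) - 869) = (13/2 - 391)*(1882 - 869) = -769/2*1013 = -778997/2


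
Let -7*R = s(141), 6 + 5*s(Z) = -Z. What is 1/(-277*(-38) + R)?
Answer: 5/52651 ≈ 9.4965e-5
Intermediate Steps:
s(Z) = -6/5 - Z/5 (s(Z) = -6/5 + (-Z)/5 = -6/5 - Z/5)
R = 21/5 (R = -(-6/5 - ⅕*141)/7 = -(-6/5 - 141/5)/7 = -⅐*(-147/5) = 21/5 ≈ 4.2000)
1/(-277*(-38) + R) = 1/(-277*(-38) + 21/5) = 1/(10526 + 21/5) = 1/(52651/5) = 5/52651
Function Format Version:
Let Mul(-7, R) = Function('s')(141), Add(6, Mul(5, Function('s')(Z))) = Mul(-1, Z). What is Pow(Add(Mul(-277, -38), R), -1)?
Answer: Rational(5, 52651) ≈ 9.4965e-5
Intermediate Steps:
Function('s')(Z) = Add(Rational(-6, 5), Mul(Rational(-1, 5), Z)) (Function('s')(Z) = Add(Rational(-6, 5), Mul(Rational(1, 5), Mul(-1, Z))) = Add(Rational(-6, 5), Mul(Rational(-1, 5), Z)))
R = Rational(21, 5) (R = Mul(Rational(-1, 7), Add(Rational(-6, 5), Mul(Rational(-1, 5), 141))) = Mul(Rational(-1, 7), Add(Rational(-6, 5), Rational(-141, 5))) = Mul(Rational(-1, 7), Rational(-147, 5)) = Rational(21, 5) ≈ 4.2000)
Pow(Add(Mul(-277, -38), R), -1) = Pow(Add(Mul(-277, -38), Rational(21, 5)), -1) = Pow(Add(10526, Rational(21, 5)), -1) = Pow(Rational(52651, 5), -1) = Rational(5, 52651)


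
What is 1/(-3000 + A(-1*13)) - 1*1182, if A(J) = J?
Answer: -3561367/3013 ≈ -1182.0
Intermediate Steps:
1/(-3000 + A(-1*13)) - 1*1182 = 1/(-3000 - 1*13) - 1*1182 = 1/(-3000 - 13) - 1182 = 1/(-3013) - 1182 = -1/3013 - 1182 = -3561367/3013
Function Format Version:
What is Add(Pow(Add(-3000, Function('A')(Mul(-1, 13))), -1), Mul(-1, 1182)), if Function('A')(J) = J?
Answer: Rational(-3561367, 3013) ≈ -1182.0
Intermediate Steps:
Add(Pow(Add(-3000, Function('A')(Mul(-1, 13))), -1), Mul(-1, 1182)) = Add(Pow(Add(-3000, Mul(-1, 13)), -1), Mul(-1, 1182)) = Add(Pow(Add(-3000, -13), -1), -1182) = Add(Pow(-3013, -1), -1182) = Add(Rational(-1, 3013), -1182) = Rational(-3561367, 3013)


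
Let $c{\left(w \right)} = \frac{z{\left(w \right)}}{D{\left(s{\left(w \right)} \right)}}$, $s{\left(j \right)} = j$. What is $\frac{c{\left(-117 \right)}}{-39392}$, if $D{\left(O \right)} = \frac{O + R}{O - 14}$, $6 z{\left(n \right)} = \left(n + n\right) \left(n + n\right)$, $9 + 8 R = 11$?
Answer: $- \frac{597753}{2299508} \approx -0.25995$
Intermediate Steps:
$R = \frac{1}{4}$ ($R = - \frac{9}{8} + \frac{1}{8} \cdot 11 = - \frac{9}{8} + \frac{11}{8} = \frac{1}{4} \approx 0.25$)
$z{\left(n \right)} = \frac{2 n^{2}}{3}$ ($z{\left(n \right)} = \frac{\left(n + n\right) \left(n + n\right)}{6} = \frac{2 n 2 n}{6} = \frac{4 n^{2}}{6} = \frac{2 n^{2}}{3}$)
$D{\left(O \right)} = \frac{\frac{1}{4} + O}{-14 + O}$ ($D{\left(O \right)} = \frac{O + \frac{1}{4}}{O - 14} = \frac{\frac{1}{4} + O}{-14 + O}$)
$c{\left(w \right)} = \frac{2 w^{2} \left(-14 + w\right)}{3 \left(\frac{1}{4} + w\right)}$ ($c{\left(w \right)} = \frac{\frac{2}{3} w^{2}}{\frac{1}{-14 + w} \left(\frac{1}{4} + w\right)} = \frac{2 w^{2}}{3} \frac{-14 + w}{\frac{1}{4} + w} = \frac{2 w^{2} \left(-14 + w\right)}{3 \left(\frac{1}{4} + w\right)}$)
$\frac{c{\left(-117 \right)}}{-39392} = \frac{\frac{8}{3} \left(-117\right)^{2} \frac{1}{1 + 4 \left(-117\right)} \left(-14 - 117\right)}{-39392} = \frac{8}{3} \cdot 13689 \frac{1}{1 - 468} \left(-131\right) \left(- \frac{1}{39392}\right) = \frac{8}{3} \cdot 13689 \frac{1}{-467} \left(-131\right) \left(- \frac{1}{39392}\right) = \frac{8}{3} \cdot 13689 \left(- \frac{1}{467}\right) \left(-131\right) \left(- \frac{1}{39392}\right) = \frac{4782024}{467} \left(- \frac{1}{39392}\right) = - \frac{597753}{2299508}$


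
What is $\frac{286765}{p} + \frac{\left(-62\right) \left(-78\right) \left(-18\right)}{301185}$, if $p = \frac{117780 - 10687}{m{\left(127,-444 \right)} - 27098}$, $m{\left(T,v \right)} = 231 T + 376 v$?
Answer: $- \frac{526869170388207}{1194622415} \approx -4.4103 \cdot 10^{5}$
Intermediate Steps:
$p = - \frac{107093}{164705}$ ($p = \frac{117780 - 10687}{\left(231 \cdot 127 + 376 \left(-444\right)\right) - 27098} = \frac{107093}{\left(29337 - 166944\right) - 27098} = \frac{107093}{-137607 - 27098} = \frac{107093}{-164705} = 107093 \left(- \frac{1}{164705}\right) = - \frac{107093}{164705} \approx -0.65021$)
$\frac{286765}{p} + \frac{\left(-62\right) \left(-78\right) \left(-18\right)}{301185} = \frac{286765}{- \frac{107093}{164705}} + \frac{\left(-62\right) \left(-78\right) \left(-18\right)}{301185} = 286765 \left(- \frac{164705}{107093}\right) + 4836 \left(-18\right) \frac{1}{301185} = - \frac{47231629325}{107093} - \frac{3224}{11155} = - \frac{526869170388207}{1194622415}$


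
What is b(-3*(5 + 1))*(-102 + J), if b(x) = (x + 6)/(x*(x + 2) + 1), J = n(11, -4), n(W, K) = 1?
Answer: 1212/289 ≈ 4.1938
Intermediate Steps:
J = 1
b(x) = (6 + x)/(1 + x*(2 + x)) (b(x) = (6 + x)/(x*(2 + x) + 1) = (6 + x)/(1 + x*(2 + x)))
b(-3*(5 + 1))*(-102 + J) = ((6 - 3*(5 + 1))/(1 + (-3*(5 + 1))² + 2*(-3*(5 + 1))))*(-102 + 1) = ((6 - 3*6)/(1 + (-3*6)² + 2*(-3*6)))*(-101) = ((6 - 18)/(1 + (-18)² + 2*(-18)))*(-101) = (-12/(1 + 324 - 36))*(-101) = (-12/289)*(-101) = ((1/289)*(-12))*(-101) = -12/289*(-101) = 1212/289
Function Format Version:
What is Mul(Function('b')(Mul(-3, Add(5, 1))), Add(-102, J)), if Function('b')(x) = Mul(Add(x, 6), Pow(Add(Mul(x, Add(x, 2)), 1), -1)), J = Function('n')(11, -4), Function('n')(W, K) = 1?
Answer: Rational(1212, 289) ≈ 4.1938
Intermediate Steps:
J = 1
Function('b')(x) = Mul(Pow(Add(1, Mul(x, Add(2, x))), -1), Add(6, x)) (Function('b')(x) = Mul(Add(6, x), Pow(Add(Mul(x, Add(2, x)), 1), -1)) = Mul(Add(6, x), Pow(Add(1, Mul(x, Add(2, x))), -1)) = Mul(Pow(Add(1, Mul(x, Add(2, x))), -1), Add(6, x)))
Mul(Function('b')(Mul(-3, Add(5, 1))), Add(-102, J)) = Mul(Mul(Pow(Add(1, Pow(Mul(-3, Add(5, 1)), 2), Mul(2, Mul(-3, Add(5, 1)))), -1), Add(6, Mul(-3, Add(5, 1)))), Add(-102, 1)) = Mul(Mul(Pow(Add(1, Pow(Mul(-3, 6), 2), Mul(2, Mul(-3, 6))), -1), Add(6, Mul(-3, 6))), -101) = Mul(Mul(Pow(Add(1, Pow(-18, 2), Mul(2, -18)), -1), Add(6, -18)), -101) = Mul(Mul(Pow(Add(1, 324, -36), -1), -12), -101) = Mul(Mul(Pow(289, -1), -12), -101) = Mul(Mul(Rational(1, 289), -12), -101) = Mul(Rational(-12, 289), -101) = Rational(1212, 289)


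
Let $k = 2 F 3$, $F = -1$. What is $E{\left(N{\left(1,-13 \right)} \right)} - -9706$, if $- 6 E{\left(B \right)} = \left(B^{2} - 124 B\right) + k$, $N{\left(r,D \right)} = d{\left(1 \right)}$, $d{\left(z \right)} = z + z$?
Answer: $\frac{29243}{3} \approx 9747.7$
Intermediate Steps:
$d{\left(z \right)} = 2 z$
$N{\left(r,D \right)} = 2$ ($N{\left(r,D \right)} = 2 \cdot 1 = 2$)
$k = -6$ ($k = 2 \left(-1\right) 3 = \left(-2\right) 3 = -6$)
$E{\left(B \right)} = 1 - \frac{B^{2}}{6} + \frac{62 B}{3}$ ($E{\left(B \right)} = - \frac{\left(B^{2} - 124 B\right) - 6}{6} = - \frac{-6 + B^{2} - 124 B}{6} = 1 - \frac{B^{2}}{6} + \frac{62 B}{3}$)
$E{\left(N{\left(1,-13 \right)} \right)} - -9706 = \left(1 - \frac{2^{2}}{6} + \frac{62}{3} \cdot 2\right) - -9706 = \left(1 - \frac{2}{3} + \frac{124}{3}\right) + 9706 = \frac{125}{3} + 9706 = \frac{29243}{3}$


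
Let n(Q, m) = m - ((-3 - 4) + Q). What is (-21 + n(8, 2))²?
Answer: 400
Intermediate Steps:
n(Q, m) = 7 + m - Q (n(Q, m) = m - (-7 + Q) = m + (7 - Q) = 7 + m - Q)
(-21 + n(8, 2))² = (-21 + (7 + 2 - 1*8))² = (-21 + (7 + 2 - 8))² = (-21 + 1)² = (-20)² = 400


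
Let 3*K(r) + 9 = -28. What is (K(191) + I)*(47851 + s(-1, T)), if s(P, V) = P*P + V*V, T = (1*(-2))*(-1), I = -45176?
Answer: -2162532880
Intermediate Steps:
K(r) = -37/3 (K(r) = -3 + (⅓)*(-28) = -3 - 28/3 = -37/3)
T = 2 (T = -2*(-1) = 2)
s(P, V) = P² + V²
(K(191) + I)*(47851 + s(-1, T)) = (-37/3 - 45176)*(47851 + ((-1)² + 2²)) = -135565*(47851 + (1 + 4))/3 = -135565*(47851 + 5)/3 = -135565/3*47856 = -2162532880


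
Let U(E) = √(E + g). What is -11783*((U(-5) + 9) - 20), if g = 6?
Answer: 117830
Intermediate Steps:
U(E) = √(6 + E) (U(E) = √(E + 6) = √(6 + E))
-11783*((U(-5) + 9) - 20) = -11783*((√(6 - 5) + 9) - 20) = -11783*((√1 + 9) - 20) = -11783*((1 + 9) - 20) = -11783*(10 - 20) = -11783*(-10) = 117830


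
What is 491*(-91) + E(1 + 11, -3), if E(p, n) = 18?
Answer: -44663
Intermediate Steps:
491*(-91) + E(1 + 11, -3) = 491*(-91) + 18 = -44681 + 18 = -44663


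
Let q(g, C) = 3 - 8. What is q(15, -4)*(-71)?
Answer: 355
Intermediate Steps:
q(g, C) = -5
q(15, -4)*(-71) = -5*(-71) = 355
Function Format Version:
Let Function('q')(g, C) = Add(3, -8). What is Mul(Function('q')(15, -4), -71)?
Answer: 355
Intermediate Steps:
Function('q')(g, C) = -5
Mul(Function('q')(15, -4), -71) = Mul(-5, -71) = 355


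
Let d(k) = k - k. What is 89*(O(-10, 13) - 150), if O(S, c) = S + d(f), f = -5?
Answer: -14240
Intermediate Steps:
d(k) = 0
O(S, c) = S (O(S, c) = S + 0 = S)
89*(O(-10, 13) - 150) = 89*(-10 - 150) = 89*(-160) = -14240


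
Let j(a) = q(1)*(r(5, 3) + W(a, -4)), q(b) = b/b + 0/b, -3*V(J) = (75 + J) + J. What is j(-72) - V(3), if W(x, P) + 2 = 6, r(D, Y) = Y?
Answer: 34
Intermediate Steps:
W(x, P) = 4 (W(x, P) = -2 + 6 = 4)
V(J) = -25 - 2*J/3 (V(J) = -((75 + J) + J)/3 = -(75 + 2*J)/3 = -25 - 2*J/3)
q(b) = 1 (q(b) = 1 + 0 = 1)
j(a) = 7 (j(a) = 1*(3 + 4) = 1*7 = 7)
j(-72) - V(3) = 7 - (-25 - ⅔*3) = 7 - (-25 - 2) = 7 - 1*(-27) = 7 + 27 = 34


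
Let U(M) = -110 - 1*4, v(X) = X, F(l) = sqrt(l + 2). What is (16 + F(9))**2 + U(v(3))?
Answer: 153 + 32*sqrt(11) ≈ 259.13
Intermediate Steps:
F(l) = sqrt(2 + l)
U(M) = -114 (U(M) = -110 - 4 = -114)
(16 + F(9))**2 + U(v(3)) = (16 + sqrt(2 + 9))**2 - 114 = (16 + sqrt(11))**2 - 114 = -114 + (16 + sqrt(11))**2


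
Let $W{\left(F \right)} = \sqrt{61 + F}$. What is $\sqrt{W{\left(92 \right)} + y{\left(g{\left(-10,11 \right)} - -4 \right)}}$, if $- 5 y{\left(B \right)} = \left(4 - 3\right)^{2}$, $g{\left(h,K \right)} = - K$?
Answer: $\frac{\sqrt{-5 + 75 \sqrt{17}}}{5} \approx 3.4885$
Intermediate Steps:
$y{\left(B \right)} = - \frac{1}{5}$ ($y{\left(B \right)} = - \frac{\left(4 - 3\right)^{2}}{5} = - \frac{1^{2}}{5} = \left(- \frac{1}{5}\right) 1 = - \frac{1}{5}$)
$\sqrt{W{\left(92 \right)} + y{\left(g{\left(-10,11 \right)} - -4 \right)}} = \sqrt{\sqrt{61 + 92} - \frac{1}{5}} = \sqrt{\sqrt{153} - \frac{1}{5}} = \sqrt{3 \sqrt{17} - \frac{1}{5}} = \sqrt{- \frac{1}{5} + 3 \sqrt{17}}$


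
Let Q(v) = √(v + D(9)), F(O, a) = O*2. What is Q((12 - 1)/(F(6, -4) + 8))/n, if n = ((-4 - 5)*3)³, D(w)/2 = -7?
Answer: -I*√1345/196830 ≈ -0.00018632*I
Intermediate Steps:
D(w) = -14 (D(w) = 2*(-7) = -14)
F(O, a) = 2*O
Q(v) = √(-14 + v) (Q(v) = √(v - 14) = √(-14 + v))
n = -19683 (n = (-9*3)³ = (-27)³ = -19683)
Q((12 - 1)/(F(6, -4) + 8))/n = √(-14 + (12 - 1)/(2*6 + 8))/(-19683) = √(-14 + 11/(12 + 8))*(-1/19683) = √(-14 + 11/20)*(-1/19683) = √(-269/20)*(-1/19683) = (I*√1345/10)*(-1/19683) = -I*√1345/196830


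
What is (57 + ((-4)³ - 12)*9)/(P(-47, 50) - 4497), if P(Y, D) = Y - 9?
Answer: 627/4553 ≈ 0.13771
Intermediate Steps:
P(Y, D) = -9 + Y
(57 + ((-4)³ - 12)*9)/(P(-47, 50) - 4497) = (57 + ((-4)³ - 12)*9)/((-9 - 47) - 4497) = (57 + (-64 - 12)*9)/(-56 - 4497) = (57 - 76*9)/(-4553) = (57 - 684)*(-1/4553) = -627*(-1/4553) = 627/4553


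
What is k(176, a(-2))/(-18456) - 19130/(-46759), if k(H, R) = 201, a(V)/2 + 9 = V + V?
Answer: 114554907/287661368 ≈ 0.39823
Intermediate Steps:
a(V) = -18 + 4*V (a(V) = -18 + 2*(V + V) = -18 + 2*(2*V) = -18 + 4*V)
k(176, a(-2))/(-18456) - 19130/(-46759) = 201/(-18456) - 19130/(-46759) = 201*(-1/18456) - 19130*(-1/46759) = -67/6152 + 19130/46759 = 114554907/287661368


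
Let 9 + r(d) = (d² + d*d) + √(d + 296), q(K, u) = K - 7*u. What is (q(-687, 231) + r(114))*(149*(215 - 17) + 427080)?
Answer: 10811405178 + 456582*√410 ≈ 1.0821e+10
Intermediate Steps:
r(d) = -9 + √(296 + d) + 2*d² (r(d) = -9 + ((d² + d*d) + √(d + 296)) = -9 + ((d² + d²) + √(296 + d)) = -9 + (2*d² + √(296 + d)) = -9 + (√(296 + d) + 2*d²) = -9 + √(296 + d) + 2*d²)
(q(-687, 231) + r(114))*(149*(215 - 17) + 427080) = ((-687 - 7*231) + (-9 + √(296 + 114) + 2*114²))*(149*(215 - 17) + 427080) = ((-687 - 1617) + (-9 + √410 + 2*12996))*(149*198 + 427080) = (-2304 + (-9 + √410 + 25992))*(29502 + 427080) = (-2304 + (25983 + √410))*456582 = (23679 + √410)*456582 = 10811405178 + 456582*√410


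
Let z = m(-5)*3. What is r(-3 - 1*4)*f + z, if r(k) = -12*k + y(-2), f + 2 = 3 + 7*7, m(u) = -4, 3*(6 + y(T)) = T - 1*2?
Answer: 11464/3 ≈ 3821.3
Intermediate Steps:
y(T) = -20/3 + T/3 (y(T) = -6 + (T - 1*2)/3 = -6 + (T - 2)/3 = -6 + (-2 + T)/3 = -6 + (-⅔ + T/3) = -20/3 + T/3)
f = 50 (f = -2 + (3 + 7*7) = -2 + (3 + 49) = -2 + 52 = 50)
r(k) = -22/3 - 12*k (r(k) = -12*k + (-20/3 + (⅓)*(-2)) = -12*k + (-20/3 - ⅔) = -12*k - 22/3 = -22/3 - 12*k)
z = -12 (z = -4*3 = -12)
r(-3 - 1*4)*f + z = (-22/3 - 12*(-3 - 1*4))*50 - 12 = (-22/3 - 12*(-3 - 4))*50 - 12 = (-22/3 - 12*(-7))*50 - 12 = (-22/3 + 84)*50 - 12 = (230/3)*50 - 12 = 11500/3 - 12 = 11464/3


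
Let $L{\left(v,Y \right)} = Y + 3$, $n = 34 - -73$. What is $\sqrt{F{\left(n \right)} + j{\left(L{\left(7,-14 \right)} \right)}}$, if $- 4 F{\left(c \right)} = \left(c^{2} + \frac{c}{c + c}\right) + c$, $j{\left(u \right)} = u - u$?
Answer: $\frac{i \sqrt{46226}}{4} \approx 53.751 i$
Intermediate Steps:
$n = 107$ ($n = 34 + 73 = 107$)
$L{\left(v,Y \right)} = 3 + Y$
$j{\left(u \right)} = 0$
$F{\left(c \right)} = - \frac{1}{8} - \frac{c}{4} - \frac{c^{2}}{4}$ ($F{\left(c \right)} = - \frac{\left(c^{2} + \frac{c}{c + c}\right) + c}{4} = - \frac{\left(c^{2} + \frac{c}{2 c}\right) + c}{4} = - \frac{\left(c^{2} + \frac{1}{2 c} c\right) + c}{4} = - \frac{\left(c^{2} + \frac{1}{2}\right) + c}{4} = - \frac{\left(\frac{1}{2} + c^{2}\right) + c}{4} = - \frac{\frac{1}{2} + c + c^{2}}{4} = - \frac{1}{8} - \frac{c}{4} - \frac{c^{2}}{4}$)
$\sqrt{F{\left(n \right)} + j{\left(L{\left(7,-14 \right)} \right)}} = \sqrt{\left(- \frac{1}{8} - \frac{107}{4} - \frac{107^{2}}{4}\right) + 0} = \sqrt{\left(- \frac{1}{8} - \frac{107}{4} - \frac{11449}{4}\right) + 0} = \sqrt{- \frac{23113}{8} + 0} = \sqrt{- \frac{23113}{8}} = \frac{i \sqrt{46226}}{4}$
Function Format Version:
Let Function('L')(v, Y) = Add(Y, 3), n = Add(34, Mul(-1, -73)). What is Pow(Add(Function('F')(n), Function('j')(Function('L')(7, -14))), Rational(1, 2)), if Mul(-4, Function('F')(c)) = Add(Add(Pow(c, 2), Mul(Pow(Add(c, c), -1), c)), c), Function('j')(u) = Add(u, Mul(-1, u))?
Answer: Mul(Rational(1, 4), I, Pow(46226, Rational(1, 2))) ≈ Mul(53.751, I)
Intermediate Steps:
n = 107 (n = Add(34, 73) = 107)
Function('L')(v, Y) = Add(3, Y)
Function('j')(u) = 0
Function('F')(c) = Add(Rational(-1, 8), Mul(Rational(-1, 4), c), Mul(Rational(-1, 4), Pow(c, 2))) (Function('F')(c) = Mul(Rational(-1, 4), Add(Add(Pow(c, 2), Mul(Pow(Add(c, c), -1), c)), c)) = Mul(Rational(-1, 4), Add(Add(Pow(c, 2), Mul(Pow(Mul(2, c), -1), c)), c)) = Mul(Rational(-1, 4), Add(Add(Pow(c, 2), Mul(Mul(Rational(1, 2), Pow(c, -1)), c)), c)) = Mul(Rational(-1, 4), Add(Add(Pow(c, 2), Rational(1, 2)), c)) = Mul(Rational(-1, 4), Add(Add(Rational(1, 2), Pow(c, 2)), c)) = Mul(Rational(-1, 4), Add(Rational(1, 2), c, Pow(c, 2))) = Add(Rational(-1, 8), Mul(Rational(-1, 4), c), Mul(Rational(-1, 4), Pow(c, 2))))
Pow(Add(Function('F')(n), Function('j')(Function('L')(7, -14))), Rational(1, 2)) = Pow(Add(Add(Rational(-1, 8), Mul(Rational(-1, 4), 107), Mul(Rational(-1, 4), Pow(107, 2))), 0), Rational(1, 2)) = Pow(Add(Add(Rational(-1, 8), Rational(-107, 4), Mul(Rational(-1, 4), 11449)), 0), Rational(1, 2)) = Pow(Add(Add(Rational(-1, 8), Rational(-107, 4), Rational(-11449, 4)), 0), Rational(1, 2)) = Pow(Add(Rational(-23113, 8), 0), Rational(1, 2)) = Pow(Rational(-23113, 8), Rational(1, 2)) = Mul(Rational(1, 4), I, Pow(46226, Rational(1, 2)))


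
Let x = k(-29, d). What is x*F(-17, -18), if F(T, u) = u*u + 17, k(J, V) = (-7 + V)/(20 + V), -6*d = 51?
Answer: -10571/23 ≈ -459.61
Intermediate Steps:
d = -17/2 (d = -1/6*51 = -17/2 ≈ -8.5000)
k(J, V) = (-7 + V)/(20 + V)
F(T, u) = 17 + u**2 (F(T, u) = u**2 + 17 = 17 + u**2)
x = -31/23 (x = (-7 - 17/2)/(20 - 17/2) = -31/2/(23/2) = (2/23)*(-31/2) = -31/23 ≈ -1.3478)
x*F(-17, -18) = -31*(17 + (-18)**2)/23 = -31*(17 + 324)/23 = -31/23*341 = -10571/23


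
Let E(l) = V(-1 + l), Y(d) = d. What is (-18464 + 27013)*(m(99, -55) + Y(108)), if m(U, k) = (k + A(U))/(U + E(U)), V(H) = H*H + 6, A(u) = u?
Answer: 8964618184/9709 ≈ 9.2333e+5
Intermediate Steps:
V(H) = 6 + H² (V(H) = H² + 6 = 6 + H²)
E(l) = 6 + (-1 + l)²
m(U, k) = (U + k)/(6 + U + (-1 + U)²) (m(U, k) = (k + U)/(U + (6 + (-1 + U)²)) = (U + k)/(6 + U + (-1 + U)²))
(-18464 + 27013)*(m(99, -55) + Y(108)) = (-18464 + 27013)*((99 - 55)/(7 + 99² - 1*99) + 108) = 8549*(44/(7 + 9801 - 99) + 108) = 8549*(44/9709 + 108) = 8549*(1048616/9709) = 8964618184/9709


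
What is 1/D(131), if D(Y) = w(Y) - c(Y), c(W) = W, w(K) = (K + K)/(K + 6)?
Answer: -137/17685 ≈ -0.0077467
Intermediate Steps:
w(K) = 2*K/(6 + K) (w(K) = (2*K)/(6 + K) = 2*K/(6 + K))
D(Y) = -Y + 2*Y/(6 + Y) (D(Y) = 2*Y/(6 + Y) - Y = -Y + 2*Y/(6 + Y))
1/D(131) = 1/(131*(-4 - 1*131)/(6 + 131)) = 1/(131*(-4 - 131)/137) = 1/(131*(1/137)*(-135)) = 1/(-17685/137) = -137/17685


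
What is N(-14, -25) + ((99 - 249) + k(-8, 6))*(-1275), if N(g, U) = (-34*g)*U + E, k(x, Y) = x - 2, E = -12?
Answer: 192088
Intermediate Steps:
k(x, Y) = -2 + x
N(g, U) = -12 - 34*U*g (N(g, U) = (-34*g)*U - 12 = -34*U*g - 12 = -12 - 34*U*g)
N(-14, -25) + ((99 - 249) + k(-8, 6))*(-1275) = (-12 - 34*(-25)*(-14)) + ((99 - 249) + (-2 - 8))*(-1275) = (-12 - 11900) + (-150 - 10)*(-1275) = -11912 - 160*(-1275) = -11912 + 204000 = 192088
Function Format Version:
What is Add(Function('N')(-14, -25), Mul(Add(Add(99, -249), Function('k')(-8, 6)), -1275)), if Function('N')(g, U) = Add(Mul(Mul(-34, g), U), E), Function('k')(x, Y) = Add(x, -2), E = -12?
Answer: 192088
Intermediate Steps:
Function('k')(x, Y) = Add(-2, x)
Function('N')(g, U) = Add(-12, Mul(-34, U, g)) (Function('N')(g, U) = Add(Mul(Mul(-34, g), U), -12) = Add(Mul(-34, U, g), -12) = Add(-12, Mul(-34, U, g)))
Add(Function('N')(-14, -25), Mul(Add(Add(99, -249), Function('k')(-8, 6)), -1275)) = Add(Add(-12, Mul(-34, -25, -14)), Mul(Add(Add(99, -249), Add(-2, -8)), -1275)) = Add(Add(-12, -11900), Mul(Add(-150, -10), -1275)) = Add(-11912, Mul(-160, -1275)) = Add(-11912, 204000) = 192088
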